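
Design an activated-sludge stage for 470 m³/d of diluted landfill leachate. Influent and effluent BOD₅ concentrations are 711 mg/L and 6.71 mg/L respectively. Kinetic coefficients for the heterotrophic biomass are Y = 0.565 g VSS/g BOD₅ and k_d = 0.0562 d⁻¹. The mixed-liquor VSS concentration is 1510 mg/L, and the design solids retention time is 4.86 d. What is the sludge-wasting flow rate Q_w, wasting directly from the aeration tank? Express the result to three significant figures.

Rearranging the biomass balance for a CMAS with decay, V = Y·Q·ΔS·θ_c / [X·(1+k_d θ_c)] = 0.565 × 470 × (711 − 6.71) × 4.86 / [1510 × (1 + 0.0562 × 4.86)] = 9.09×10^5 / 1922 = 472.8 m³.
For wasting at MLVSS concentration, Q_w = V/θ_c = 472.8/4.86 = 97.29 m³/d.

Q_w ≈ 97.3 m³/d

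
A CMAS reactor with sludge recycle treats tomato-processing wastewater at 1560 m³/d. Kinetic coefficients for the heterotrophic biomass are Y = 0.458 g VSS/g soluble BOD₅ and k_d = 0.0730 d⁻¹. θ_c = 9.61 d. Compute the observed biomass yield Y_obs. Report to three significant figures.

Observed yield with endogenous decay: Y_obs = Y / (1 + k_d·θ_c) = 0.458 / (1 + 0.0730 × 9.61) = 0.458 / 1.702 = 0.2692 g VSS/g soluble BOD₅.

Y_obs ≈ 0.269 g VSS/g soluble BOD₅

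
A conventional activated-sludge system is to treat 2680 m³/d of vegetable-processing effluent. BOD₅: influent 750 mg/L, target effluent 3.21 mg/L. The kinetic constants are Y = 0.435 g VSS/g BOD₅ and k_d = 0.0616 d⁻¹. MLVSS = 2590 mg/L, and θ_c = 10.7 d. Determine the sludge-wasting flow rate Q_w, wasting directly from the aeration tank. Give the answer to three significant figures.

Q_w ≈ 203 m³/d

From the SRT design equation V = Y Q (S₀−S) θ_c / [X (1 + k_d θ_c)] = 0.435 × 2680 × (750 − 3.21) × 10.7 / [2590 × (1 + 0.0616 × 10.7)] = 9.32×10^6 / 4297 = 2168 m³.
For wasting at MLVSS concentration, Q_w = V/θ_c = 2168/10.7 = 202.6 m³/d.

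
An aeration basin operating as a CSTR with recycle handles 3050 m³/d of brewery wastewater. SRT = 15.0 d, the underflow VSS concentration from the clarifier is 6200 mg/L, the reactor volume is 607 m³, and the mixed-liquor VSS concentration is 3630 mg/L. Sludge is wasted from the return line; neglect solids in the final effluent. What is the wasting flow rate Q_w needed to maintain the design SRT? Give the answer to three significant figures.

θ_c = V·X/(Q_w·X_r) when wasting from the recycle, so Q_w = V·X/(θ_c·X_r) = 607.0 × 3630 / (15.0 × 6200) = 23.69 m³/d.

Q_w ≈ 23.7 m³/d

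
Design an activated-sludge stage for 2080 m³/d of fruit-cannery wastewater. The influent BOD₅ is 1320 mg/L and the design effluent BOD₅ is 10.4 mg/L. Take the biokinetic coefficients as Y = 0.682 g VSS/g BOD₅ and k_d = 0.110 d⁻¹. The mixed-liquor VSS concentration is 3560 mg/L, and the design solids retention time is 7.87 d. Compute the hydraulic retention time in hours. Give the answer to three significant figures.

Rearranging the biomass balance for a CMAS with decay, V = Y·Q·ΔS·θ_c / [X·(1+k_d θ_c)] = 0.682 × 2080 × (1320 − 10.4) × 7.87 / [3560 × (1 + 0.110 × 7.87)] = 1.46×10^7 / 6642 = 2201 m³.
HRT = V/Q = 2201 m³ / 2080 m³·d⁻¹ = 1.058 d × 24 = 25.40 h.

τ ≈ 25.4 h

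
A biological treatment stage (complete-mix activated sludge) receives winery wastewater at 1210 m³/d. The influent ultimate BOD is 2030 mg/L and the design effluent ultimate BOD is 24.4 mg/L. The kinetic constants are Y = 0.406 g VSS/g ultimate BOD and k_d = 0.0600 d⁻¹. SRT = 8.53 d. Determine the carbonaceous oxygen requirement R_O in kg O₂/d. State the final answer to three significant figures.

Y_obs = Y / (1 + k_d θ_c) = 0.406 / (1 + 0.0600 × 8.53) = 0.406 / 1.512 = 0.2686.
Q·(S₀ − S) = 1210 × (2030 − 24.4) × 10⁻³ = 2427 kg/d removed.
Net sludge production P_X = 0.2686 × 2427 = 651.7 kg VSS/d.
Carbonaceous O₂ demand = substrate oxidised − cell-mass equivalent = 2427 − 1.42 × 651.7 = 1501 kg O₂/d.

R_O ≈ 1500 kg O₂/d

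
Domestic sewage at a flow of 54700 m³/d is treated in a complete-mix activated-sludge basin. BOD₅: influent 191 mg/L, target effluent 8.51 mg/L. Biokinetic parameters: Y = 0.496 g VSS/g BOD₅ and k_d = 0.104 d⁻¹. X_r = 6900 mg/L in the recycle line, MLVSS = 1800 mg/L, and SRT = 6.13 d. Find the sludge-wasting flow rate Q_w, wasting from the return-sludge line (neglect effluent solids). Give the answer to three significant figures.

Steady-state biomass mass balance: V·X·(1 + k_d·θ_c) = Y·Q·(S₀ − S)·θ_c, so V = 0.496 × 54700 × (191 − 8.51) × 6.13 / [1800 × (1 + 0.104 × 6.13)] = 3.04×10^7 / 2948 = 10297 m³.
Wasting from the return line (neglecting effluent solids): Q_w = V·X / (θ_c·X_r) = 10297 × 1800 / (6.13 × 6900) = 438.2 m³/d.

Q_w ≈ 438 m³/d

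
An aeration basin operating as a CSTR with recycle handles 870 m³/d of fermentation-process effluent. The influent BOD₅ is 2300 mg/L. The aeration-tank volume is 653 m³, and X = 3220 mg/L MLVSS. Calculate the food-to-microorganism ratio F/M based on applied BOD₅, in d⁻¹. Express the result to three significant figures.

Food-to-microorganism ratio F/M = Q S₀ / (V X) = 870 × 2300 / (653.0 × 3220) = 0.9517 d⁻¹.

F/M ≈ 0.952 d⁻¹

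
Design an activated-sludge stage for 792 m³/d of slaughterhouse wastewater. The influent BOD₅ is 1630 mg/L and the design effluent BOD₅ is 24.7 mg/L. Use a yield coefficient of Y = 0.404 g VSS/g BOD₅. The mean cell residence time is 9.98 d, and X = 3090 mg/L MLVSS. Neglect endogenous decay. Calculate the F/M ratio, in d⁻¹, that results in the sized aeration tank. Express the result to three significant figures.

F/M ≈ 0.252 d⁻¹

With k_d = 0 the design equation reduces to V = Y Q (S₀−S) θ_c / X = 0.404 × 792 × (1630 − 24.7) × 9.98 / 3090 = 1659 m³.
Food-to-microorganism ratio F/M = Q S₀ / (V X) = 792 × 1630 / (1659 × 3090) = 0.2518 d⁻¹.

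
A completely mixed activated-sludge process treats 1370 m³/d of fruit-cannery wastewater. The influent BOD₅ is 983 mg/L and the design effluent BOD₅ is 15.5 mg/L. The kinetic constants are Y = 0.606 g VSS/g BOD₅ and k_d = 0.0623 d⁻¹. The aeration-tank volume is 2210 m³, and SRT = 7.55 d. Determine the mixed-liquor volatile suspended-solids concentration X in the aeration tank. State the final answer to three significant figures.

X ≈ 1870 mg/L

Solving the biomass balance for X: X = Y Q (S₀−S) θ_c / [V (1+k_d θ_c)] = 0.606 × 1370 × (983 − 15.5) × 7.55 / [2210 × (1 + 0.0623 × 7.55)] = 1866 mg/L.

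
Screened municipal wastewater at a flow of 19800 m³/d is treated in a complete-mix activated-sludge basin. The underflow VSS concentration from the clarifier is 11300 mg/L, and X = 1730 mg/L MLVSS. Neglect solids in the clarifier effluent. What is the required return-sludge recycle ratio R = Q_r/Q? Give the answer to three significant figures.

R ≈ 0.181

Solids balance on the clarifier gives (1+R)X = R·X_r, so R = X/(X_r − X) = 1730 / (11300 − 1730) = 0.1808.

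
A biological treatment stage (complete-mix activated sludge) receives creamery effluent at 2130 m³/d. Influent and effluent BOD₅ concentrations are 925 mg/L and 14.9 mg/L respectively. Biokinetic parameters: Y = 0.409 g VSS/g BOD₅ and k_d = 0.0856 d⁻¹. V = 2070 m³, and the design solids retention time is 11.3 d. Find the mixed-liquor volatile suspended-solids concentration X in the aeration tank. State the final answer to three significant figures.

X ≈ 2200 mg/L

Solving the biomass balance for X: X = Y Q (S₀−S) θ_c / [V (1+k_d θ_c)] = 0.409 × 2130 × (925 − 14.9) × 11.3 / [2070 × (1 + 0.0856 × 11.3)] = 2200 mg/L.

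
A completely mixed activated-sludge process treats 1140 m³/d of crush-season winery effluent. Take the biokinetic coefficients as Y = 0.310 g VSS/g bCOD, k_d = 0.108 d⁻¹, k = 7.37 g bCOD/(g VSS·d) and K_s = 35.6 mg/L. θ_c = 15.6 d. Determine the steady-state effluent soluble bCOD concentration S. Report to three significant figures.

Effluent substrate depends only on kinetics and SRT: S = K_s(1 + k_d θ_c) / [θ_c(Yk − k_d) − 1] = 35.6 × (1 + 0.108 × 15.6) / [15.6 × (0.310 × 7.37 − 0.108) − 1] = 95.58 / 32.96 = 2.900 mg/L.

S ≈ 2.90 mg/L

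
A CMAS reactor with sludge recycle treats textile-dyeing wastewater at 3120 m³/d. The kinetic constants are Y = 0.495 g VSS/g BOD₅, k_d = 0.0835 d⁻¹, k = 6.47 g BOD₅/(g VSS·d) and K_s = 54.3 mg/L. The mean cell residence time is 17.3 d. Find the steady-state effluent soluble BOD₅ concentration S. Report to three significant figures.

Effluent substrate depends only on kinetics and SRT: S = K_s(1 + k_d θ_c) / [θ_c(Yk − k_d) − 1] = 54.3 × (1 + 0.0835 × 17.3) / [17.3 × (0.495 × 6.47 − 0.0835) − 1] = 132.7 / 52.96 = 2.506 mg/L.

S ≈ 2.51 mg/L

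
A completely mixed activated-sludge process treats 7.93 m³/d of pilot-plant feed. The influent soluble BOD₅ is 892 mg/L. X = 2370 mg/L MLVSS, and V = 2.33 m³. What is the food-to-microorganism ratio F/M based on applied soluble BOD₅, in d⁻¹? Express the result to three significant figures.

F/M ≈ 1.28 d⁻¹

F/M = Q·S₀ / (V·X) = 7.93 × 892 / (2.330 × 2370) = 1.281 g soluble BOD₅·(g VSS·d)⁻¹.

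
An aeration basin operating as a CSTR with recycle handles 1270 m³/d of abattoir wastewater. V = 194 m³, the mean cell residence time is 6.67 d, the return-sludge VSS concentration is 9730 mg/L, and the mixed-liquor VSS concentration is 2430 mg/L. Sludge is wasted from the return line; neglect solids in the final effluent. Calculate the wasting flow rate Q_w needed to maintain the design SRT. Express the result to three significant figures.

Q_w ≈ 7.26 m³/d

θ_c = V·X/(Q_w·X_r) when wasting from the recycle, so Q_w = V·X/(θ_c·X_r) = 194.0 × 2430 / (6.67 × 9730) = 7.264 m³/d.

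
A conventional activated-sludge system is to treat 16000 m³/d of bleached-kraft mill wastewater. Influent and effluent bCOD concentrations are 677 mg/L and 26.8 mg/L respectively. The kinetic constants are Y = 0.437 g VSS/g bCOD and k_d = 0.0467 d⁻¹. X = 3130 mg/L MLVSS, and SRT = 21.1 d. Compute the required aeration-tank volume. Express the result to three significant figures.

V ≈ 15400 m³

Steady-state biomass mass balance: V·X·(1 + k_d·θ_c) = Y·Q·(S₀ − S)·θ_c, so V = 0.437 × 16000 × (677 − 26.8) × 21.1 / [3130 × (1 + 0.0467 × 21.1)] = 9.59×10^7 / 6214 = 15436 m³.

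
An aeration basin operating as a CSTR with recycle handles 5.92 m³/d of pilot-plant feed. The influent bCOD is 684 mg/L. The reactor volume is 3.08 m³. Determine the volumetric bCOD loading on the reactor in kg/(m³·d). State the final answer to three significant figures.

L_v ≈ 1.31 kg bCOD/(m³·d)

Volumetric loading L_v = Q·S₀ / V = 5.92 × 684 g/m³ / 3.080 m³ = 1315 g/(m³·d) = 1.315 kg bCOD/(m³·d).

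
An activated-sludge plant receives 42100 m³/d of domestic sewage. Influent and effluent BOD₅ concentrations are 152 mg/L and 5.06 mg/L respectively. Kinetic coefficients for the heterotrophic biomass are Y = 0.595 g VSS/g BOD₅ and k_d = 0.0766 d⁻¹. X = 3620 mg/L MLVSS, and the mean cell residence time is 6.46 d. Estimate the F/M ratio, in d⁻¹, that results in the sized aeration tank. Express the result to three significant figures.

From the SRT design equation V = Y Q (S₀−S) θ_c / [X (1 + k_d θ_c)] = 0.595 × 42100 × (152 − 5.06) × 6.46 / [3620 × (1 + 0.0766 × 6.46)] = 2.38×10^7 / 5411 = 4394 m³.
Food-to-microorganism ratio F/M = Q S₀ / (V X) = 42100 × 152 / (4394 × 3620) = 0.4023 d⁻¹.

F/M ≈ 0.402 d⁻¹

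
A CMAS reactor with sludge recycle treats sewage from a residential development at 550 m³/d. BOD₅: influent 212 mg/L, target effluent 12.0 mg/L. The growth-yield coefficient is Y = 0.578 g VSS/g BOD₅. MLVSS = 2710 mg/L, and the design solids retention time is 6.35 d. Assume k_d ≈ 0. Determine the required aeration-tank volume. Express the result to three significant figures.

V ≈ 149 m³

Biomass mass balance (decay neglected): V·X = Y·Q·(S₀ − S)·θ_c, so V = 0.578 × 550 × (212 − 12.0) × 6.35 / 2710 = 149.0 m³.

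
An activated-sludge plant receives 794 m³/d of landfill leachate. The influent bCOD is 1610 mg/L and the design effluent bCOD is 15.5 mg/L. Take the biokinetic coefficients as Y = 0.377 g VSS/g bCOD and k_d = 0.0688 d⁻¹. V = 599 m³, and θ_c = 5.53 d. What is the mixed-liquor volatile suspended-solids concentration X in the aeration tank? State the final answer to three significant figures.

X ≈ 3190 mg/L

From V·X·(1 + k_d·θ_c) = Y·Q·(S₀ − S)·θ_c: X = 0.377 × 794 × (1610 − 15.5) × 5.53 / [599 × (1 + 0.0688 × 5.53)] = 3192 mg/L.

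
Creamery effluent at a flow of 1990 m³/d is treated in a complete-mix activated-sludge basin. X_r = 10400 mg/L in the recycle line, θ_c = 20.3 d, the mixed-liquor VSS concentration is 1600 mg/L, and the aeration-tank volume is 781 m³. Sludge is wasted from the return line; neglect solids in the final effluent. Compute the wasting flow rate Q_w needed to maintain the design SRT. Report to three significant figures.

Wasting from the return line (neglecting effluent solids): Q_w = V·X / (θ_c·X_r) = 781.0 × 1600 / (20.3 × 10400) = 5.919 m³/d.

Q_w ≈ 5.92 m³/d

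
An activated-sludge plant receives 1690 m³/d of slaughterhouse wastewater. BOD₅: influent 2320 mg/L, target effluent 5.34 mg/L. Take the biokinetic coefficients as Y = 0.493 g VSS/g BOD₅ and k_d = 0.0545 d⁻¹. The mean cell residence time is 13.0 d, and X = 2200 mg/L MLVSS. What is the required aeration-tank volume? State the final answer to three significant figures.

Rearranging the biomass balance for a CMAS with decay, V = Y·Q·ΔS·θ_c / [X·(1+k_d θ_c)] = 0.493 × 1690 × (2320 − 5.34) × 13.0 / [2200 × (1 + 0.0545 × 13.0)] = 2.51×10^7 / 3759 = 6670 m³.

V ≈ 6670 m³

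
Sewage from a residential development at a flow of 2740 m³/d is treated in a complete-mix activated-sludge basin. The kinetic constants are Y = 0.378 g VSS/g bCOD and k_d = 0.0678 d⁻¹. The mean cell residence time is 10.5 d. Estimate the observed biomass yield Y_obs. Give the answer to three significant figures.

Y_obs = Y / (1 + k_d θ_c) = 0.378 / (1 + 0.0678 × 10.5) = 0.378 / 1.712 = 0.2208.

Y_obs ≈ 0.221 g VSS/g bCOD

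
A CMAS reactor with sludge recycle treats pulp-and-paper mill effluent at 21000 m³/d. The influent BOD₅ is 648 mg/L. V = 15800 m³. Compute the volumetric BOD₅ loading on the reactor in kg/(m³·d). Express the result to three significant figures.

L_v ≈ 0.861 kg BOD₅/(m³·d)

L_v = Q S₀ / V = 21000 × 648 × 10⁻³ / 15800 = 0.8613 kg/(m³·d).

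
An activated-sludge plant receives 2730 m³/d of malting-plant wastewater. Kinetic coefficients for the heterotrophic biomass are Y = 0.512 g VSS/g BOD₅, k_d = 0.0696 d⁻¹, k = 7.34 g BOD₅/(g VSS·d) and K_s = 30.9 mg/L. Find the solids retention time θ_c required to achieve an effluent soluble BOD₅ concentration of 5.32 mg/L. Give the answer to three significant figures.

θ_c ≈ 2.07 d

At the target effluent, Y k S/(K_s+S) = 0.512×7.34×5.32/36.22 = 0.5520 d⁻¹.
θ_c = 1/(μ − k_d) = 1/(0.5520 − 0.0696) = 1/0.4824 = 2.073 d.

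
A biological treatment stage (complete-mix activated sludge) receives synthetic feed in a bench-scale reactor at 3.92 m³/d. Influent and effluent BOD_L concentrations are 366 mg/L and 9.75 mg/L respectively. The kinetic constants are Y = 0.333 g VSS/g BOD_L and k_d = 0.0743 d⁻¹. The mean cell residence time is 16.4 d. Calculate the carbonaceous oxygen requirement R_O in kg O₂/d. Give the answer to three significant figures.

R_O ≈ 1.10 kg O₂/d

Correct the yield for decay: Y_obs = Y/(1 + k_d θ_c) = 0.333 / (1 + 0.0743 × 16.4) = 0.333 / 2.219 = 0.1501.
Q·(S₀ − S) = 3.92 × (366 − 9.75) × 10⁻³ = 1.397 kg/d removed.
Net sludge production P_X = 0.1501 × 1.397 = 0.2096 kg VSS/d.
R_O = Q·(S₀ − S) − 1.42·P_X = 1.397 − 1.42 × 0.2096 = 1.099 kg O₂/d.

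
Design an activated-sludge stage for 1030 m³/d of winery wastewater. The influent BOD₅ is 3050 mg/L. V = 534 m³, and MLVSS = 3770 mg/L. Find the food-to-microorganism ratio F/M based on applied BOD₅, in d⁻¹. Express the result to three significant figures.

Food-to-microorganism ratio F/M = Q S₀ / (V X) = 1030 × 3050 / (534.0 × 3770) = 1.560 d⁻¹.

F/M ≈ 1.56 d⁻¹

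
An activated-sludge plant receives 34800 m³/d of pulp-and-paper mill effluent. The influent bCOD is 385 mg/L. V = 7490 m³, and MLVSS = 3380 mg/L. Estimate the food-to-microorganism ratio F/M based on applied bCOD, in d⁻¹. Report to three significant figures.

F/M ≈ 0.529 d⁻¹

F/M = Q·S₀ / (V·X) = 34800 × 385 / (7490 × 3380) = 0.5292 g bCOD·(g VSS·d)⁻¹.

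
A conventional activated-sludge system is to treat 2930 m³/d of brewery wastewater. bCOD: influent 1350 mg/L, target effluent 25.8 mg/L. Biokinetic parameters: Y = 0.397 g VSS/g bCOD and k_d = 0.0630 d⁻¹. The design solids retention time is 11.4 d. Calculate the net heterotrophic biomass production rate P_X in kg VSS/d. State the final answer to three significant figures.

P_X ≈ 896 kg VSS/d

Y_obs = Y / (1 + k_d θ_c) = 0.397 / (1 + 0.0630 × 11.4) = 0.397 / 1.718 = 0.2311.
Substrate removed = Q·(S₀ − S) = 2930 m³/d × (1350 − 25.8) g/m³ = 3.88×10^6 g/d = 3880 kg/d.
P_X = Y_obs · Q(S₀ − S) = 0.2311 × 3880 = 896.5 kg VSS/d.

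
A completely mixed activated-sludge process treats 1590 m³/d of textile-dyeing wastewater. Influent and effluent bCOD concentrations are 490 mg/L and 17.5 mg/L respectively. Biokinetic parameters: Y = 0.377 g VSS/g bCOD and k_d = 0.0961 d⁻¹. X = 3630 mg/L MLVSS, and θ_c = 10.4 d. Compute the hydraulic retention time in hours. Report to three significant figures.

τ ≈ 6.13 h

From the SRT design equation V = Y Q (S₀−S) θ_c / [X (1 + k_d θ_c)] = 0.377 × 1590 × (490 − 17.5) × 10.4 / [3630 × (1 + 0.0961 × 10.4)] = 2.95×10^6 / 7258 = 405.8 m³.
HRT = V/Q = 405.8 m³ / 1590 m³·d⁻¹ = 0.2552 d × 24 = 6.126 h.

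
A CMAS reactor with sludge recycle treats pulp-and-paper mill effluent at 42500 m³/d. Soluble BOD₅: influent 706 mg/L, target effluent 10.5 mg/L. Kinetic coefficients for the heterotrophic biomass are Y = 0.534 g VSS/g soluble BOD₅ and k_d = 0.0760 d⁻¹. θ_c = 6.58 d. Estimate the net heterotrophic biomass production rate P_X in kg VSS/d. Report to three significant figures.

P_X ≈ 10500 kg VSS/d

Observed yield with endogenous decay: Y_obs = Y / (1 + k_d·θ_c) = 0.534 / (1 + 0.0760 × 6.58) = 0.534 / 1.500 = 0.3560 g VSS/g soluble BOD₅.
ΔS = 706 − 10.5 = 695.5 mg/L, so the substrate removal rate is 42500 × 695.5/1000 = 29559 kg soluble BOD₅/d.
Net biomass production P_X = Y_obs × Q·(S₀ − S) = 0.3560 × 29559 = 10522 kg VSS/d.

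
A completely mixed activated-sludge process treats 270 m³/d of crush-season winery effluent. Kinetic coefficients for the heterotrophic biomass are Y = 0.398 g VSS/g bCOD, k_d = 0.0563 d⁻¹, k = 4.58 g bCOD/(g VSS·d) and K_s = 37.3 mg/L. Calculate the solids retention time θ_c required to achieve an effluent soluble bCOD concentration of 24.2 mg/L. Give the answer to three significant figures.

θ_c ≈ 1.51 d

At the target effluent, Y k S/(K_s+S) = 0.398×4.58×24.2/61.50 = 0.7173 d⁻¹.
1/θ_c = 0.7173 − 0.0563 = 0.6610 d⁻¹, so θ_c = 1.513 d.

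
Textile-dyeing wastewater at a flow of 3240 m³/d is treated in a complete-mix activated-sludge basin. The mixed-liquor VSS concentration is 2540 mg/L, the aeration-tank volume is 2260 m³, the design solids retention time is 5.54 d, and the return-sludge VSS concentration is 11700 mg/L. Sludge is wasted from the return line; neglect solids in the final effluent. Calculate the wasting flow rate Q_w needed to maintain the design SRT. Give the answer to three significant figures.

Q_w ≈ 88.6 m³/d

Q_w = (V·X)/(θ_c X_r) = 2260 × 2540 / (5.54 × 11700) = 88.56 m³/d.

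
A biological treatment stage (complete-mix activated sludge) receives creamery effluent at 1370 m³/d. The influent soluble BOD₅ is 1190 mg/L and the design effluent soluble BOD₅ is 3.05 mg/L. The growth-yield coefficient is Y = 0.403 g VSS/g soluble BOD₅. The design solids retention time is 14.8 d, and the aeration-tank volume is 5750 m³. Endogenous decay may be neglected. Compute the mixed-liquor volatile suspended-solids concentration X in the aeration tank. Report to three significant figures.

X = Y·Q·ΔS·θ_c / V = 0.403 × 1370 × (1190 − 3.05) × 14.8 / 5750 = 1687 mg/L.

X ≈ 1690 mg/L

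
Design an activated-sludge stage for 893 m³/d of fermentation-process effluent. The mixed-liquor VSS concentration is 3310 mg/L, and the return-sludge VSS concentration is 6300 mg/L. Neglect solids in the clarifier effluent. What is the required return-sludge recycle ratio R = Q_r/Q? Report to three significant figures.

R ≈ 1.11

Mass balance around the secondary clarifier (neglecting effluent solids): R = X / (X_r − X) = 3310 / (6300 − 3310) = 1.107.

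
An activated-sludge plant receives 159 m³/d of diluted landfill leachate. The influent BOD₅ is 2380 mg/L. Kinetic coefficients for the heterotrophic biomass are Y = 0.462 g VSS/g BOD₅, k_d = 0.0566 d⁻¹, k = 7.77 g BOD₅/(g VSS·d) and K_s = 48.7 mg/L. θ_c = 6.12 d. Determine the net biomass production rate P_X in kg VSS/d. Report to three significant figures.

For a completely mixed reactor with recycle the Lawrence–McCarty relation gives S = K_s·(1 + k_d·θ_c) / [θ_c·(Y·k − k_d) − 1] = 48.7 × (1 + 0.0566 × 6.12) / [6.12 × (0.462 × 7.77 − 0.0566) − 1] = 65.57 / 20.62 = 3.179 mg/L.
Y_obs = Y / (1 + k_d θ_c) = 0.462 / (1 + 0.0566 × 6.12) = 0.462 / 1.346 = 0.3431.
ΔS = 2380 − 3.18 = 2377 mg/L, so the substrate removal rate is 159 × 2377/1000 = 377.9 kg BOD₅/d.
Biomass produced: P_X = Y_obs·Q·ΔS = 0.3431 × 377.9 ≈ 129.7 kg VSS/d.

P_X ≈ 130 kg VSS/d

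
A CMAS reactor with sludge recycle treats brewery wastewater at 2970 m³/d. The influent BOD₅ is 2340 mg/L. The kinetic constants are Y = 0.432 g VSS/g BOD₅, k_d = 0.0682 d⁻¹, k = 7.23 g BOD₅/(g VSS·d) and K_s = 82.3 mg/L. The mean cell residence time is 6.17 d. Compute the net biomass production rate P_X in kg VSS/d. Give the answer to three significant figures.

P_X ≈ 2110 kg VSS/d

From the Monod/SRT balance for a CMAS, S = K_s·(1+k_d θ_c)/[θ_c·(Y k − k_d) − 1] = 82.3 × (1 + 0.0682 × 6.17) / [6.17 × (0.432 × 7.23 − 0.0682) − 1] = 116.9 / 17.85 = 6.551 mg/L.
Y_obs = Y / (1 + k_d θ_c) = 0.432 / (1 + 0.0682 × 6.17) = 0.432 / 1.421 = 0.3041.
ΔS = 2340 − 6.55 = 2333 mg/L, so the substrate removal rate is 2970 × 2333/1000 = 6930 kg BOD₅/d.
P_X = Y_obs · Q(S₀ − S) = 0.3041 × 6930 = 2107 kg VSS/d.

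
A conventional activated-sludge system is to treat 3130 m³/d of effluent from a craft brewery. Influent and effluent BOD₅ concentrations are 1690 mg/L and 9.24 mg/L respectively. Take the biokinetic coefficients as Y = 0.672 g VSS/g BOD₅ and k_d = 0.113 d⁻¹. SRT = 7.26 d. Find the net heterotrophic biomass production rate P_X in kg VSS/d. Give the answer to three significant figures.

Y_obs = Y / (1 + k_d θ_c) = 0.672 / (1 + 0.113 × 7.26) = 0.672 / 1.820 = 0.3692.
Substrate removed = Q·(S₀ − S) = 3130 m³/d × (1690 − 9.24) g/m³ = 5.26×10^6 g/d = 5261 kg/d.
Net biomass production P_X = Y_obs × Q·(S₀ − S) = 0.3692 × 5261 = 1942 kg VSS/d.

P_X ≈ 1940 kg VSS/d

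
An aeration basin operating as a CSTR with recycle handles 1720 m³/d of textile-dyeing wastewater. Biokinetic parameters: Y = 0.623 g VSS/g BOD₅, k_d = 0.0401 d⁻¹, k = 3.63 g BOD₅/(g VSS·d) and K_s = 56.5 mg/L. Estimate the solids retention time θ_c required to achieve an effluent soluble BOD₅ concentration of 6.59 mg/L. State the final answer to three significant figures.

Specific growth rate at S = 6.59 mg/L: μ = YkS/(K_s+S) = 0.623·3.63·6.59/(56.5+6.59) = 0.2362 d⁻¹.
1/θ_c = 0.2362 − 0.0401 = 0.1961 d⁻¹, so θ_c = 5.099 d.

θ_c ≈ 5.10 d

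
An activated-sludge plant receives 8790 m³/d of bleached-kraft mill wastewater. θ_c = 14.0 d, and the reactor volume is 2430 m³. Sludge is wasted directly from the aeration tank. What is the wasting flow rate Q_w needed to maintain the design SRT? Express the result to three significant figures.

Q_w ≈ 174 m³/d

With mixed-liquor wasting, θ_c = V/Q_w, so Q_w = V/θ_c = 2430/14.0 = 173.6 m³/d.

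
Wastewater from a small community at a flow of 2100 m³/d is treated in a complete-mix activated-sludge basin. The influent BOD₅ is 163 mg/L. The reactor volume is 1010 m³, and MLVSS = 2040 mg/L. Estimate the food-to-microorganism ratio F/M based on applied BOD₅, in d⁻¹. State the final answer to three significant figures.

Food-to-microorganism ratio F/M = Q S₀ / (V X) = 2100 × 163 / (1010 × 2040) = 0.1661 d⁻¹.

F/M ≈ 0.166 d⁻¹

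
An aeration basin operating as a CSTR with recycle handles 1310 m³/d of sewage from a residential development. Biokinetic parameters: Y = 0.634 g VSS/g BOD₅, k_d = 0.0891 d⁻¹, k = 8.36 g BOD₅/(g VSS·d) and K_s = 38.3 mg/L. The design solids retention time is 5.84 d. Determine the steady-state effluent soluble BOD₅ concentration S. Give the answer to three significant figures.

For a completely mixed reactor with recycle the Lawrence–McCarty relation gives S = K_s·(1 + k_d·θ_c) / [θ_c·(Y·k − k_d) − 1] = 38.3 × (1 + 0.0891 × 5.84) / [5.84 × (0.634 × 8.36 − 0.0891) − 1] = 58.23 / 29.43 = 1.978 mg/L.

S ≈ 1.98 mg/L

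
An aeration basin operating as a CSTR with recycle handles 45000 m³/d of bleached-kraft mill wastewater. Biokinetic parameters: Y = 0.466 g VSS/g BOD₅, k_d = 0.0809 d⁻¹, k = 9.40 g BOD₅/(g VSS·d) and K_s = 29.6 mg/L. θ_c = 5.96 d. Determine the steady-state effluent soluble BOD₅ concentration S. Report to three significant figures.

S ≈ 1.78 mg/L

From the Monod/SRT balance for a CMAS, S = K_s·(1+k_d θ_c)/[θ_c·(Y k − k_d) − 1] = 29.6 × (1 + 0.0809 × 5.96) / [5.96 × (0.466 × 9.40 − 0.0809) − 1] = 43.87 / 24.63 = 1.782 mg/L.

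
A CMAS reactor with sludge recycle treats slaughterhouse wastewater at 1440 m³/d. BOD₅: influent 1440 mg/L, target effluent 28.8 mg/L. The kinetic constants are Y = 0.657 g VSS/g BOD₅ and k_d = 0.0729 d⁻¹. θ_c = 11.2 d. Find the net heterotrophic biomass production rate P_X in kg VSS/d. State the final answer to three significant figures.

Observed yield with endogenous decay: Y_obs = Y / (1 + k_d·θ_c) = 0.657 / (1 + 0.0729 × 11.2) = 0.657 / 1.816 = 0.3617 g VSS/g BOD₅.
Substrate removed = Q·(S₀ − S) = 1440 m³/d × (1440 − 28.8) g/m³ = 2.03×10^6 g/d = 2032 kg/d.
P_X = Y_obs · Q(S₀ − S) = 0.3617 × 2032 = 735.0 kg VSS/d.

P_X ≈ 735 kg VSS/d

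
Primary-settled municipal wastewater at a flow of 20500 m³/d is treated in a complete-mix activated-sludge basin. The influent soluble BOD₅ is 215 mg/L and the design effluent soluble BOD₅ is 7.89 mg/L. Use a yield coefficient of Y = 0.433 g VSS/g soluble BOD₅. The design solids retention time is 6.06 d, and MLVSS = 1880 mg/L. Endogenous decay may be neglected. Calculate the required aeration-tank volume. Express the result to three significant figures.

V ≈ 5930 m³

V·X = Y·Q·ΔS·θ_c gives V = 0.433 × 20500 × (215 − 7.89) × 6.06 / 1880 = 5926 m³.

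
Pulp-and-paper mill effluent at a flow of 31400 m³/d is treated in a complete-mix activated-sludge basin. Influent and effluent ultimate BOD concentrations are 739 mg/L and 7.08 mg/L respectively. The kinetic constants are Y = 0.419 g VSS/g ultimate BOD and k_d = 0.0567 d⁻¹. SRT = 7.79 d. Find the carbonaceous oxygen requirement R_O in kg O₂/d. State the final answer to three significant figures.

R_O ≈ 13500 kg O₂/d

Observed yield with endogenous decay: Y_obs = Y / (1 + k_d·θ_c) = 0.419 / (1 + 0.0567 × 7.79) = 0.419 / 1.442 = 0.2906 g VSS/g ultimate BOD.
Q·(S₀ − S) = 31400 × (739 − 7.08) × 10⁻³ = 22982 kg/d removed.
Biomass synthesised: P_X = Y_obs × 22982 = 6679 kg VSS/d.
R_O = Q·ΔS − 1.42 P_X = 22982 − 9485 = 13498 kg O₂/d.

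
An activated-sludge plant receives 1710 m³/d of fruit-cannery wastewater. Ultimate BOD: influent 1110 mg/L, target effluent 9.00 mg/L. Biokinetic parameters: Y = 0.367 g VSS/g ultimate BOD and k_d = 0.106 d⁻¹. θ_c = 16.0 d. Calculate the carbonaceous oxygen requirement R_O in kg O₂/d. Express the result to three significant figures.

R_O ≈ 1520 kg O₂/d

Correct the yield for decay: Y_obs = Y/(1 + k_d θ_c) = 0.367 / (1 + 0.106 × 16.0) = 0.367 / 2.696 = 0.1361.
Substrate removed = Q·(S₀ − S) = 1710 m³/d × (1110 − 9.00) g/m³ = 1.88×10^6 g/d = 1883 kg/d.
Net sludge production P_X = 0.1361 × 1883 = 256.3 kg VSS/d.
R_O = Q·ΔS − 1.42 P_X = 1883 − 363.9 = 1519 kg O₂/d.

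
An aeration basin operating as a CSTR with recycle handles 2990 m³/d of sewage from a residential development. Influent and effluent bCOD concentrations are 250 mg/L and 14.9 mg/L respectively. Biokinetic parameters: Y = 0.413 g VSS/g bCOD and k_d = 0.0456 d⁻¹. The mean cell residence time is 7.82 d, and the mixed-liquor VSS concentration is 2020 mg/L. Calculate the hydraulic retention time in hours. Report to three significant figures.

From the SRT design equation V = Y Q (S₀−S) θ_c / [X (1 + k_d θ_c)] = 0.413 × 2990 × (250 − 14.9) × 7.82 / [2020 × (1 + 0.0456 × 7.82)] = 2.27×10^6 / 2740 = 828.5 m³.
HRT = V/Q = 828.5 m³ / 2990 m³·d⁻¹ = 0.2771 d × 24 = 6.650 h.

τ ≈ 6.65 h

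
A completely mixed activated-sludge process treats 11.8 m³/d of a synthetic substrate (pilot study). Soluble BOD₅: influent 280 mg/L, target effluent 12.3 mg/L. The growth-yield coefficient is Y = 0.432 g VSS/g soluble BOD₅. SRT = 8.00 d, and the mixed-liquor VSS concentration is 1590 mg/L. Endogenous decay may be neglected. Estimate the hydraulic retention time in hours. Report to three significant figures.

With k_d = 0 the design equation reduces to V = Y Q (S₀−S) θ_c / X = 0.432 × 11.8 × (280 − 12.3) × 8.00 / 1590 = 6.866 m³.
τ = V/Q = 6.866/11.8 = 0.5819 d, or 13.96 h.

τ ≈ 14.0 h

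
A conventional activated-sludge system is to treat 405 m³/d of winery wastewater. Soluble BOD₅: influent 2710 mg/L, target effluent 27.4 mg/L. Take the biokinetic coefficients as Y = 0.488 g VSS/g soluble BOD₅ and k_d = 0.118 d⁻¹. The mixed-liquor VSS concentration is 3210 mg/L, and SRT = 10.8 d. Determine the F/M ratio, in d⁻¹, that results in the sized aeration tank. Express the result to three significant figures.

F/M ≈ 0.436 d⁻¹

Steady-state biomass mass balance: V·X·(1 + k_d·θ_c) = Y·Q·(S₀ − S)·θ_c, so V = 0.488 × 405 × (2710 − 27.4) × 10.8 / [3210 × (1 + 0.118 × 10.8)] = 5.73×10^6 / 7301 = 784.3 m³.
F/M = applied load / biomass = Q·S₀/(V·X) = 405 × 2710 / (784.3 × 3210) = 0.4359 d⁻¹.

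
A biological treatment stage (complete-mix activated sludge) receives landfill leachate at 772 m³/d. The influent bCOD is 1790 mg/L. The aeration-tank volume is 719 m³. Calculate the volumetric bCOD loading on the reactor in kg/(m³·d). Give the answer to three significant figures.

L_v ≈ 1.92 kg bCOD/(m³·d)

Applied bCOD load per unit volume = Q·S₀/V = (772 × 1790/1000)/719.0 = 1.922 kg bCOD·m⁻³·d⁻¹.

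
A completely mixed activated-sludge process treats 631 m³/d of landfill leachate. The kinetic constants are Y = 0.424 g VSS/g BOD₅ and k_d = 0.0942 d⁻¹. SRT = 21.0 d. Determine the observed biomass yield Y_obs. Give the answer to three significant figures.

The observed yield is Y_obs = Y/(1 + k_d·θ_c) = 0.424 / (1 + 0.0942 × 21.0) = 0.424 / 2.978 = 0.1424 g VSS per g BOD₅ removed.

Y_obs ≈ 0.142 g VSS/g BOD₅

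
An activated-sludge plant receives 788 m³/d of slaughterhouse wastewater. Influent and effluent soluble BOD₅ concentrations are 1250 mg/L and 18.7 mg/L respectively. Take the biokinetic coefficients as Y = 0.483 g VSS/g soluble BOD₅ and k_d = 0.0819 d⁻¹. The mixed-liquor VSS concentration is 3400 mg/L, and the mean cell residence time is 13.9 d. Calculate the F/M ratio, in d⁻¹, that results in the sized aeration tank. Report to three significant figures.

From the SRT design equation V = Y Q (S₀−S) θ_c / [X (1 + k_d θ_c)] = 0.483 × 788 × (1250 − 18.7) × 13.9 / [3400 × (1 + 0.0819 × 13.9)] = 6.51×10^6 / 7271 = 895.9 m³.
F/M = Q·S₀ / (V·X) = 788 × 1250 / (895.9 × 3400) = 0.3234 g soluble BOD₅·(g VSS·d)⁻¹.

F/M ≈ 0.323 d⁻¹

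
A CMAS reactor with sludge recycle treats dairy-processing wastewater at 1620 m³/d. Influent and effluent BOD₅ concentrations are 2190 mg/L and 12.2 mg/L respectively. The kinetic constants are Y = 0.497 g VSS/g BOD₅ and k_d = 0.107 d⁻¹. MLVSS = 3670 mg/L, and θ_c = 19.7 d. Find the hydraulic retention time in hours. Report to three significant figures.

τ ≈ 44.9 h

Rearranging the biomass balance for a CMAS with decay, V = Y·Q·ΔS·θ_c / [X·(1+k_d θ_c)] = 0.497 × 1620 × (2190 − 12.2) × 19.7 / [3670 × (1 + 0.107 × 19.7)] = 3.45×10^7 / 11406 = 3028 m³.
HRT = V/Q = 3028 m³ / 1620 m³·d⁻¹ = 1.869 d × 24 = 44.87 h.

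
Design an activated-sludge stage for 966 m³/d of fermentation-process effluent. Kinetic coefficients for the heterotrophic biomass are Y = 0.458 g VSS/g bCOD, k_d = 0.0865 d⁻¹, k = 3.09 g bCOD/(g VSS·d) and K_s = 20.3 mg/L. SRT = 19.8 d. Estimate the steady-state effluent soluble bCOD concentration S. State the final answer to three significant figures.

S ≈ 2.18 mg/L

Effluent substrate depends only on kinetics and SRT: S = K_s(1 + k_d θ_c) / [θ_c(Yk − k_d) − 1] = 20.3 × (1 + 0.0865 × 19.8) / [19.8 × (0.458 × 3.09 − 0.0865) − 1] = 55.07 / 25.31 = 2.176 mg/L.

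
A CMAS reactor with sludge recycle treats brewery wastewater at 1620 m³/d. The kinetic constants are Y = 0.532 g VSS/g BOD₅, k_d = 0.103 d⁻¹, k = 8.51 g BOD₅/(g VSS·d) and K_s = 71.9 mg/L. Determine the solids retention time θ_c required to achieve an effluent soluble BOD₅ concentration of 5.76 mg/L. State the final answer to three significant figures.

From 1/θ_c = Y·k·S/(K_s + S) − k_d: Y·k·S/(K_s+S) = 0.532 × 8.51 × 5.76 / (71.9 + 5.76) = 0.3358 d⁻¹.
θ_c = 1/(μ − k_d) = 1/(0.3358 − 0.103) = 1/0.2328 = 4.296 d.

θ_c ≈ 4.30 d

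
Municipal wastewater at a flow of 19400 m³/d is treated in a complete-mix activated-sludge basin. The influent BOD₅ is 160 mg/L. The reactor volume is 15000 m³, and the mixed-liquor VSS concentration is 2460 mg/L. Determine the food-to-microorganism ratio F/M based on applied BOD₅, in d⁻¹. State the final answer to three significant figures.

Food-to-microorganism ratio F/M = Q S₀ / (V X) = 19400 × 160 / (15000 × 2460) = 0.08412 d⁻¹.

F/M ≈ 0.0841 d⁻¹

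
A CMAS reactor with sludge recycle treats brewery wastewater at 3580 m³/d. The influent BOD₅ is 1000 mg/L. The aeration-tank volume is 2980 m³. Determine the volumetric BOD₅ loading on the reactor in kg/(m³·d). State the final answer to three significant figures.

Applied BOD₅ load per unit volume = Q·S₀/V = (3580 × 1000/1000)/2980 = 1.201 kg BOD₅·m⁻³·d⁻¹.

L_v ≈ 1.20 kg BOD₅/(m³·d)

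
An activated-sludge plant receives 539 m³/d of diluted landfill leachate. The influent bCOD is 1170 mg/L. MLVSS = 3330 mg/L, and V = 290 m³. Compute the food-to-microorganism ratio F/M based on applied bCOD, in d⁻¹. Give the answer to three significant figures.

Food-to-microorganism ratio F/M = Q S₀ / (V X) = 539 × 1170 / (290.0 × 3330) = 0.6530 d⁻¹.

F/M ≈ 0.653 d⁻¹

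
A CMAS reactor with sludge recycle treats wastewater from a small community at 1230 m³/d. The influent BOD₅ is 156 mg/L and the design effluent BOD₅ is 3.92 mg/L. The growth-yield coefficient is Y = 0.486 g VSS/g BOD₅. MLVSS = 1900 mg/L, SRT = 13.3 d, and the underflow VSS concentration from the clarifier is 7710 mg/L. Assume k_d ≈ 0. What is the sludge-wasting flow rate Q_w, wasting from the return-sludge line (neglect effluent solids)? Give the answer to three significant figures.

With k_d = 0 the design equation reduces to V = Y Q (S₀−S) θ_c / X = 0.486 × 1230 × (156 − 3.92) × 13.3 / 1900 = 636.4 m³.
Wasting from the return line (neglecting effluent solids): Q_w = V·X / (θ_c·X_r) = 636.4 × 1900 / (13.3 × 7710) = 11.79 m³/d.

Q_w ≈ 11.8 m³/d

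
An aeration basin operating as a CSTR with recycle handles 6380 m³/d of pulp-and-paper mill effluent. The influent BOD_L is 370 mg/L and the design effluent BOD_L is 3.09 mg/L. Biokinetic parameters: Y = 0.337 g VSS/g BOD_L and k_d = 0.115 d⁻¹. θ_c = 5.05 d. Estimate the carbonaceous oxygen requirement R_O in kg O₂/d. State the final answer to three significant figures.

Correct the yield for decay: Y_obs = Y/(1 + k_d θ_c) = 0.337 / (1 + 0.115 × 5.05) = 0.337 / 1.581 = 0.2132.
Substrate removed = Q·(S₀ − S) = 6380 m³/d × (370 − 3.09) g/m³ = 2.34×10^6 g/d = 2341 kg/d.
Biomass synthesised: P_X = Y_obs × 2341 = 499.1 kg VSS/d.
R_O = Q·ΔS − 1.42 P_X = 2341 − 708.7 = 1632 kg O₂/d.

R_O ≈ 1630 kg O₂/d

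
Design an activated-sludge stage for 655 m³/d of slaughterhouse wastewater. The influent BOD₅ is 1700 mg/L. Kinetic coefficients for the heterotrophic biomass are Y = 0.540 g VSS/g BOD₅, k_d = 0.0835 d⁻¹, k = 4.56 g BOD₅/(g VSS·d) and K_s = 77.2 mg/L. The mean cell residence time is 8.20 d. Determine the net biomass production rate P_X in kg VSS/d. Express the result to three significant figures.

From the Monod/SRT balance for a CMAS, S = K_s·(1+k_d θ_c)/[θ_c·(Y k − k_d) − 1] = 77.2 × (1 + 0.0835 × 8.20) / [8.20 × (0.540 × 4.56 − 0.0835) − 1] = 130.1 / 18.51 = 7.028 mg/L.
Correct the yield for decay: Y_obs = Y/(1 + k_d θ_c) = 0.540 / (1 + 0.0835 × 8.20) = 0.540 / 1.685 = 0.3205.
Mass of BOD₅ removed per day: Q(S₀ − S) = 655 × 1693 g/m³ = 1109 kg/d.
Biomass produced: P_X = Y_obs·Q·ΔS = 0.3205 × 1109 ≈ 355.4 kg VSS/d.

P_X ≈ 355 kg VSS/d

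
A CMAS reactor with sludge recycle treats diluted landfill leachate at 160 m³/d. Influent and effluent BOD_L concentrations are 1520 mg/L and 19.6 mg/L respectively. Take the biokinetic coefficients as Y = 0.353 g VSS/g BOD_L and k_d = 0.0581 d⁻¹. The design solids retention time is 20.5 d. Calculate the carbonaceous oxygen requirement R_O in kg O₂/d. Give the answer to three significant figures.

R_O ≈ 185 kg O₂/d

Correct the yield for decay: Y_obs = Y/(1 + k_d θ_c) = 0.353 / (1 + 0.0581 × 20.5) = 0.353 / 2.191 = 0.1611.
ΔS = 1520 − 19.6 = 1500 mg/L, so the substrate removal rate is 160 × 1500/1000 = 240.1 kg BOD_L/d.
P_X = Y_obs·Q·(S₀ − S) = 0.1611 × 240.1 = 38.68 kg VSS/d.
R_O = Q·ΔS − 1.42 P_X = 240.1 − 54.92 = 185.1 kg O₂/d.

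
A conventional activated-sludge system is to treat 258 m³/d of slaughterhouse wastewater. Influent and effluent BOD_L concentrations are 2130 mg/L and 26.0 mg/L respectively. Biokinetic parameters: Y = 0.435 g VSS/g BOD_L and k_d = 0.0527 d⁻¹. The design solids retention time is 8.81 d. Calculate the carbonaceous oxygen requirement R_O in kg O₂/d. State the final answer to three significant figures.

Y_obs = Y / (1 + k_d θ_c) = 0.435 / (1 + 0.0527 × 8.81) = 0.435 / 1.464 = 0.2971.
ΔS = 2130 − 26.0 = 2104 mg/L, so the substrate removal rate is 258 × 2104/1000 = 542.8 kg BOD_L/d.
Biomass synthesised: P_X = Y_obs × 542.8 = 161.3 kg VSS/d.
Carbonaceous O₂ demand = substrate oxidised − cell-mass equivalent = 542.8 − 1.42 × 161.3 = 313.8 kg O₂/d.

R_O ≈ 314 kg O₂/d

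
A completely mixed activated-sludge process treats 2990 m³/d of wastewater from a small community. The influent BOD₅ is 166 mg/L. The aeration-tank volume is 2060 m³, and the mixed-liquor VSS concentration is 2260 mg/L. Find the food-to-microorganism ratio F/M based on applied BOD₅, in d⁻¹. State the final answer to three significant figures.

F/M ≈ 0.107 d⁻¹

F/M = Q·S₀ / (V·X) = 2990 × 166 / (2060 × 2260) = 0.1066 g BOD₅·(g VSS·d)⁻¹.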